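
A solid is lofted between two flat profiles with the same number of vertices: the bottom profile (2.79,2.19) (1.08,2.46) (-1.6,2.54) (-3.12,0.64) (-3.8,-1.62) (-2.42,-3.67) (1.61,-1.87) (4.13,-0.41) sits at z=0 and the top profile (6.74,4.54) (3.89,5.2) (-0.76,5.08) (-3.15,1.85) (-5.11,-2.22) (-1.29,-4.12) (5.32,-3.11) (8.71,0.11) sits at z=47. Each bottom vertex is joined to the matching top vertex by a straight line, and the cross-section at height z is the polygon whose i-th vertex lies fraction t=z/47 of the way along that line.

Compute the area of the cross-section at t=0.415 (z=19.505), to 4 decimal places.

Cross-section at t=0.415: each vertex is (1-t)·p0[i] + t·p1[i].
  v1: (1-0.415)·(2.79,2.19) + 0.415·(6.74,4.54) = (4.4292,3.1652)
  v2: (1-0.415)·(1.08,2.46) + 0.415·(3.89,5.2) = (2.2462,3.5971)
  v3: (1-0.415)·(-1.6,2.54) + 0.415·(-0.76,5.08) = (-1.2514,3.5941)
  v4: (1-0.415)·(-3.12,0.64) + 0.415·(-3.15,1.85) = (-3.1324,1.1421)
  v5: (1-0.415)·(-3.8,-1.62) + 0.415·(-5.11,-2.22) = (-4.3437,-1.8690)
  v6: (1-0.415)·(-2.42,-3.67) + 0.415·(-1.29,-4.12) = (-1.9510,-3.8567)
  v7: (1-0.415)·(1.61,-1.87) + 0.415·(5.32,-3.11) = (3.1497,-2.3846)
  v8: (1-0.415)·(4.13,-0.41) + 0.415·(8.71,0.11) = (6.0307,-0.1942)
Shoelace sum Σ(x_i·y_{i+1} − x_{i+1}·y_i):
  i=1: 4.4292·3.5971 − 2.2462·3.1652 = +8.8228 (running +8.8228)
  i=2: 2.2462·3.5941 − -1.2514·3.5971 = +12.5743 (running +21.3971)
  i=3: -1.2514·1.1421 − -3.1324·3.5941 = +9.8291 (running +31.2262)
  i=4: -3.1324·-1.8690 − -4.3437·1.1421 = +10.8156 (running +42.0418)
  i=5: -4.3437·-3.8567 − -1.9510·-1.8690 = +13.1059 (running +55.1477)
  i=6: -1.9510·-2.3846 − 3.1497·-3.8567 = +16.7999 (running +71.9476)
  i=7: 3.1497·-0.1942 − 6.0307·-2.3846 = +13.7691 (running +85.7167)
  i=8: 6.0307·3.1652 − 4.4292·-0.1942 = +19.9488 (running +105.6656)
Area = |Σ|/2 = |105.6656|/2 = 52.8328

Area at t=0.415: 52.8328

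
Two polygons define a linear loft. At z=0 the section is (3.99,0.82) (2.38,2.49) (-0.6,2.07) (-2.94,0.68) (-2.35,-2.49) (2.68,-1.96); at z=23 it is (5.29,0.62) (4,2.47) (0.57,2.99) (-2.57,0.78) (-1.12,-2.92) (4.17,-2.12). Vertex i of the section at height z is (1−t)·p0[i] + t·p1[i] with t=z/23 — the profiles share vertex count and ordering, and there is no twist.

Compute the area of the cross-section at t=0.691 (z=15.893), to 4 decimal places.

Area at t=0.691: 30.3955

Cross-section at t=0.691: each vertex is (1-t)·p0[i] + t·p1[i].
  v1: (1-0.691)·(3.99,0.82) + 0.691·(5.29,0.62) = (4.8883,0.6818)
  v2: (1-0.691)·(2.38,2.49) + 0.691·(4,2.47) = (3.4994,2.4762)
  v3: (1-0.691)·(-0.6,2.07) + 0.691·(0.57,2.99) = (0.2085,2.7057)
  v4: (1-0.691)·(-2.94,0.68) + 0.691·(-2.57,0.78) = (-2.6843,0.7491)
  v5: (1-0.691)·(-2.35,-2.49) + 0.691·(-1.12,-2.92) = (-1.5001,-2.7871)
  v6: (1-0.691)·(2.68,-1.96) + 0.691·(4.17,-2.12) = (3.7096,-2.0706)
Shoelace sum Σ(x_i·y_{i+1} − x_{i+1}·y_i):
  i=1: 4.8883·2.4762 − 3.4994·0.6818 = +9.7184 (running +9.7184)
  i=2: 3.4994·2.7057 − 0.2085·2.4762 = +8.9522 (running +18.6706)
  i=3: 0.2085·0.7491 − -2.6843·2.7057 = +7.4192 (running +26.0899)
  i=4: -2.6843·-2.7871 − -1.5001·0.7491 = +8.6053 (running +34.6951)
  i=5: -1.5001·-2.0706 − 3.7096·-2.7871 = +13.4451 (running +48.1402)
  i=6: 3.7096·0.6818 − 4.8883·-2.0706 = +12.6507 (running +60.7909)
Area = |Σ|/2 = |60.7909|/2 = 30.3955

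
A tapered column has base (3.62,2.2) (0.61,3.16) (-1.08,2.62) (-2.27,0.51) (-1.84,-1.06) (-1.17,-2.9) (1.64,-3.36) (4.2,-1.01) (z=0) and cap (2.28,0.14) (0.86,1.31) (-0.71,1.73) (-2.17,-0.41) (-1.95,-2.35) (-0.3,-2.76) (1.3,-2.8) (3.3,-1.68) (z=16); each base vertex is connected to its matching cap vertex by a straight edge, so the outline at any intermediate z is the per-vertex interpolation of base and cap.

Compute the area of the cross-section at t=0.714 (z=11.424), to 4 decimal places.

Area at t=0.714: 20.3877

Cross-section at t=0.714: each vertex is (1-t)·p0[i] + t·p1[i].
  v1: (1-0.714)·(3.62,2.2) + 0.714·(2.28,0.14) = (2.6632,0.7292)
  v2: (1-0.714)·(0.61,3.16) + 0.714·(0.86,1.31) = (0.7885,1.8391)
  v3: (1-0.714)·(-1.08,2.62) + 0.714·(-0.71,1.73) = (-0.8158,1.9845)
  v4: (1-0.714)·(-2.27,0.51) + 0.714·(-2.17,-0.41) = (-2.1986,-0.1469)
  v5: (1-0.714)·(-1.84,-1.06) + 0.714·(-1.95,-2.35) = (-1.9185,-1.9811)
  v6: (1-0.714)·(-1.17,-2.9) + 0.714·(-0.3,-2.76) = (-0.5488,-2.8000)
  v7: (1-0.714)·(1.64,-3.36) + 0.714·(1.3,-2.8) = (1.3972,-2.9602)
  v8: (1-0.714)·(4.2,-1.01) + 0.714·(3.3,-1.68) = (3.5574,-1.4884)
Shoelace sum Σ(x_i·y_{i+1} − x_{i+1}·y_i):
  i=1: 2.6632·1.8391 − 0.7885·0.7292 = +4.3230 (running +4.3230)
  i=2: 0.7885·1.9845 − -0.8158·1.8391 = +3.0652 (running +7.3882)
  i=3: -0.8158·-0.1469 − -2.1986·1.9845 = +4.4830 (running +11.8712)
  i=4: -2.1986·-1.9811 − -1.9185·-0.1469 = +4.0738 (running +15.9450)
  i=5: -1.9185·-2.8000 − -0.5488·-1.9811 = +4.2847 (running +20.2298)
  i=6: -0.5488·-2.9602 − 1.3972·-2.8000 = +5.5369 (running +25.7667)
  i=7: 1.3972·-1.4884 − 3.5574·-2.9602 = +8.4508 (running +34.2175)
  i=8: 3.5574·0.7292 − 2.6632·-1.4884 = +6.5578 (running +40.7753)
Area = |Σ|/2 = |40.7753|/2 = 20.3877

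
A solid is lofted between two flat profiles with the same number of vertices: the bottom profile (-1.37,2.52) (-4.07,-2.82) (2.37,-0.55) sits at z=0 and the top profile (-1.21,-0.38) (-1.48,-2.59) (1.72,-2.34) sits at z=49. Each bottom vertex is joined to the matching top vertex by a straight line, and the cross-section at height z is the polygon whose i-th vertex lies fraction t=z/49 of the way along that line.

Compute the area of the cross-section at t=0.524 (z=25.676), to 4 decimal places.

Area at t=0.524: 7.9086

Cross-section at t=0.524: each vertex is (1-t)·p0[i] + t·p1[i].
  v1: (1-0.524)·(-1.37,2.52) + 0.524·(-1.21,-0.38) = (-1.2862,1.0004)
  v2: (1-0.524)·(-4.07,-2.82) + 0.524·(-1.48,-2.59) = (-2.7128,-2.6995)
  v3: (1-0.524)·(2.37,-0.55) + 0.524·(1.72,-2.34) = (2.0294,-1.4880)
Shoelace sum Σ(x_i·y_{i+1} − x_{i+1}·y_i):
  i=1: -1.2862·-2.6995 − -2.7128·1.0004 = +6.1859 (running +6.1859)
  i=2: -2.7128·-1.4880 − 2.0294·-2.6995 = +9.5149 (running +15.7008)
  i=3: 2.0294·1.0004 − -1.2862·-1.4880 = +0.1165 (running +15.8173)
Area = |Σ|/2 = |15.8173|/2 = 7.9086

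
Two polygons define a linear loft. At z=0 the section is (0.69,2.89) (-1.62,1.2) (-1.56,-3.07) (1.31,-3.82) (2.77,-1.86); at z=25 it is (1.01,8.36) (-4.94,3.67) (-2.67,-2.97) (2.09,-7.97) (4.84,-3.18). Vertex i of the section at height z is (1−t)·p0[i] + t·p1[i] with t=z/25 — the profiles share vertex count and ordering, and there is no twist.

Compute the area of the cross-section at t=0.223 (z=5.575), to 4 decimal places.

Area at t=0.223: 30.7761

Cross-section at t=0.223: each vertex is (1-t)·p0[i] + t·p1[i].
  v1: (1-0.223)·(0.69,2.89) + 0.223·(1.01,8.36) = (0.7614,4.1098)
  v2: (1-0.223)·(-1.62,1.2) + 0.223·(-4.94,3.67) = (-2.3604,1.7508)
  v3: (1-0.223)·(-1.56,-3.07) + 0.223·(-2.67,-2.97) = (-1.8075,-3.0477)
  v4: (1-0.223)·(1.31,-3.82) + 0.223·(2.09,-7.97) = (1.4839,-4.7454)
  v5: (1-0.223)·(2.77,-1.86) + 0.223·(4.84,-3.18) = (3.2316,-2.1544)
Shoelace sum Σ(x_i·y_{i+1} − x_{i+1}·y_i):
  i=1: 0.7614·1.7508 − -2.3604·4.1098 = +11.0336 (running +11.0336)
  i=2: -2.3604·-3.0477 − -1.8075·1.7508 = +10.3583 (running +21.3919)
  i=3: -1.8075·-4.7454 − 1.4839·-3.0477 = +13.1001 (running +34.4921)
  i=4: 1.4839·-2.1544 − 3.2316·-4.7454 = +12.1385 (running +46.6306)
  i=5: 3.2316·4.1098 − 0.7614·-2.1544 = +14.9215 (running +61.5521)
Area = |Σ|/2 = |61.5521|/2 = 30.7761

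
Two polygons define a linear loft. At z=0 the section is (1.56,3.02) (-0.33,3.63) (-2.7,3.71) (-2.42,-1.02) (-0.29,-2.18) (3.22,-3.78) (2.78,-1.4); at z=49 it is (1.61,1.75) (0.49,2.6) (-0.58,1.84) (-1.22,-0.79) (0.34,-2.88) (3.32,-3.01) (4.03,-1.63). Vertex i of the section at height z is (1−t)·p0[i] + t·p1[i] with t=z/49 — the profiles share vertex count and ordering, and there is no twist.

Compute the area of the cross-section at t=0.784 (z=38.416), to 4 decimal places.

Area at t=0.784: 20.5662

Cross-section at t=0.784: each vertex is (1-t)·p0[i] + t·p1[i].
  v1: (1-0.784)·(1.56,3.02) + 0.784·(1.61,1.75) = (1.5992,2.0243)
  v2: (1-0.784)·(-0.33,3.63) + 0.784·(0.49,2.6) = (0.3129,2.8225)
  v3: (1-0.784)·(-2.7,3.71) + 0.784·(-0.58,1.84) = (-1.0379,2.2439)
  v4: (1-0.784)·(-2.42,-1.02) + 0.784·(-1.22,-0.79) = (-1.4792,-0.8397)
  v5: (1-0.784)·(-0.29,-2.18) + 0.784·(0.34,-2.88) = (0.2039,-2.7288)
  v6: (1-0.784)·(3.22,-3.78) + 0.784·(3.32,-3.01) = (3.2984,-3.1763)
  v7: (1-0.784)·(2.78,-1.4) + 0.784·(4.03,-1.63) = (3.7600,-1.5803)
Shoelace sum Σ(x_i·y_{i+1} − x_{i+1}·y_i):
  i=1: 1.5992·2.8225 − 0.3129·2.0243 = +3.8803 (running +3.8803)
  i=2: 0.3129·2.2439 − -1.0379·2.8225 = +3.6316 (running +7.5119)
  i=3: -1.0379·-0.8397 − -1.4792·2.2439 = +4.1907 (running +11.7027)
  i=4: -1.4792·-2.7288 − 0.2039·-0.8397 = +4.2077 (running +15.9103)
  i=5: 0.2039·-3.1763 − 3.2984·-2.7288 = +8.3530 (running +24.2633)
  i=6: 3.2984·-1.5803 − 3.7600·-3.1763 = +6.7304 (running +30.9937)
  i=7: 3.7600·2.0243 − 1.5992·-1.5803 = +10.1387 (running +41.1324)
Area = |Σ|/2 = |41.1324|/2 = 20.5662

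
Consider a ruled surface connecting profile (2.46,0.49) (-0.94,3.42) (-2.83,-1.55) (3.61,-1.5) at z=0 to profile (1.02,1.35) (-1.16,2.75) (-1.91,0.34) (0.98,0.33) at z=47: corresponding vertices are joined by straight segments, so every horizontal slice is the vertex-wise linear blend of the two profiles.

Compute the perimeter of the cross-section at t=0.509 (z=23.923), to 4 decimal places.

Perimeter at t=0.509: 13.6335

Cross-section at t=0.509: each vertex is (1-t)·p0[i] + t·p1[i].
  v1: (1-0.509)·(2.46,0.49) + 0.509·(1.02,1.35) = (1.7270,0.9277)
  v2: (1-0.509)·(-0.94,3.42) + 0.509·(-1.16,2.75) = (-1.0520,3.0790)
  v3: (1-0.509)·(-2.83,-1.55) + 0.509·(-1.91,0.34) = (-2.3617,-0.5880)
  v4: (1-0.509)·(3.61,-1.5) + 0.509·(0.98,0.33) = (2.2713,-0.5685)
Perimeter = Σ |v_{i+1} − v_i|:
  edge 1→2: √(-2.7790² + 2.1512²) = 3.5144 (running 3.5144)
  edge 2→3: √(-1.3097² + -3.6670²) = 3.8938 (running 7.4082)
  edge 3→4: √(4.6330² + 0.0195²) = 4.6331 (running 12.0413)
  edge 4→1: √(-0.5443² + 1.4963²) = 1.5922 (running 13.6335)
Perimeter = 13.6335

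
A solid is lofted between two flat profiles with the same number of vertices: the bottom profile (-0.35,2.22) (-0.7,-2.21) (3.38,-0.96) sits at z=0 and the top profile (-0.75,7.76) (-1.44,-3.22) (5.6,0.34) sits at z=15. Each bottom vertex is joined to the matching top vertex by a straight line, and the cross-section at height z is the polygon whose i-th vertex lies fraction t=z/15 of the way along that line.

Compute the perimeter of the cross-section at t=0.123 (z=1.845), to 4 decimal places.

Perimeter at t=0.123: 15.4401

Cross-section at t=0.123: each vertex is (1-t)·p0[i] + t·p1[i].
  v1: (1-0.123)·(-0.35,2.22) + 0.123·(-0.75,7.76) = (-0.3992,2.9014)
  v2: (1-0.123)·(-0.7,-2.21) + 0.123·(-1.44,-3.22) = (-0.7910,-2.3342)
  v3: (1-0.123)·(3.38,-0.96) + 0.123·(5.6,0.34) = (3.6531,-0.8001)
Perimeter = Σ |v_{i+1} − v_i|:
  edge 1→2: √(-0.3918² + -5.2356²) = 5.2503 (running 5.2503)
  edge 2→3: √(4.4441² + 1.5341²) = 4.7014 (running 9.9517)
  edge 3→1: √(-4.0523² + 3.7015²) = 5.4884 (running 15.4401)
Perimeter = 15.4401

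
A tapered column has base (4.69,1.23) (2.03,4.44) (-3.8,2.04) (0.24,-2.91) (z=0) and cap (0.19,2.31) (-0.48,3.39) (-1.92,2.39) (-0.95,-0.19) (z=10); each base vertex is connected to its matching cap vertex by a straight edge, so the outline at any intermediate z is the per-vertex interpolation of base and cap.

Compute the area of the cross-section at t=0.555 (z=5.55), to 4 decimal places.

Area at t=0.555: 13.2244

Cross-section at t=0.555: each vertex is (1-t)·p0[i] + t·p1[i].
  v1: (1-0.555)·(4.69,1.23) + 0.555·(0.19,2.31) = (2.1925,1.8294)
  v2: (1-0.555)·(2.03,4.44) + 0.555·(-0.48,3.39) = (0.6369,3.8573)
  v3: (1-0.555)·(-3.8,2.04) + 0.555·(-1.92,2.39) = (-2.7566,2.2343)
  v4: (1-0.555)·(0.24,-2.91) + 0.555·(-0.95,-0.19) = (-0.4204,-1.4004)
Shoelace sum Σ(x_i·y_{i+1} − x_{i+1}·y_i):
  i=1: 2.1925·3.8573 − 0.6369·1.8294 = +7.2918 (running +7.2918)
  i=2: 0.6369·2.2343 − -2.7566·3.8573 = +12.0560 (running +19.3478)
  i=3: -2.7566·-1.4004 − -0.4204·2.2343 = +4.7997 (running +24.1475)
  i=4: -0.4204·1.8294 − 2.1925·-1.4004 = +2.3012 (running +26.4487)
Area = |Σ|/2 = |26.4487|/2 = 13.2244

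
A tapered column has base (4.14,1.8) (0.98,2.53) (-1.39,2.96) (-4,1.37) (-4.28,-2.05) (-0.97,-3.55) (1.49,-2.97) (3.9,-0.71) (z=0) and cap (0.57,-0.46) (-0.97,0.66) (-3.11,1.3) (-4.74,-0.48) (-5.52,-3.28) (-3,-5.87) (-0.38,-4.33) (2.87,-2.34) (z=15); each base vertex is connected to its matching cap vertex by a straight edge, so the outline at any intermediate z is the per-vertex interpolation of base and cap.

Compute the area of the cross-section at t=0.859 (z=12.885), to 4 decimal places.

Area at t=0.859: 34.8947

Cross-section at t=0.859: each vertex is (1-t)·p0[i] + t·p1[i].
  v1: (1-0.859)·(4.14,1.8) + 0.859·(0.57,-0.46) = (1.0734,-0.1413)
  v2: (1-0.859)·(0.98,2.53) + 0.859·(-0.97,0.66) = (-0.6950,0.9237)
  v3: (1-0.859)·(-1.39,2.96) + 0.859·(-3.11,1.3) = (-2.8675,1.5341)
  v4: (1-0.859)·(-4,1.37) + 0.859·(-4.74,-0.48) = (-4.6357,-0.2191)
  v5: (1-0.859)·(-4.28,-2.05) + 0.859·(-5.52,-3.28) = (-5.3452,-3.1066)
  v6: (1-0.859)·(-0.97,-3.55) + 0.859·(-3,-5.87) = (-2.7138,-5.5429)
  v7: (1-0.859)·(1.49,-2.97) + 0.859·(-0.38,-4.33) = (-0.1163,-4.1382)
  v8: (1-0.859)·(3.9,-0.71) + 0.859·(2.87,-2.34) = (3.0152,-2.1102)
Shoelace sum Σ(x_i·y_{i+1} − x_{i+1}·y_i):
  i=1: 1.0734·0.9237 − -0.6950·-0.1413 = +0.8932 (running +0.8932)
  i=2: -0.6950·1.5341 − -2.8675·0.9237 = +1.5824 (running +2.4756)
  i=3: -2.8675·-0.2191 − -4.6357·1.5341 = +7.7398 (running +10.2153)
  i=4: -4.6357·-3.1066 − -5.3452·-0.2191 = +13.2296 (running +23.4450)
  i=5: -5.3452·-5.5429 − -2.7138·-3.1066 = +21.1971 (running +44.6420)
  i=6: -2.7138·-4.1382 − -0.1163·-5.5429 = +10.5854 (running +55.2274)
  i=7: -0.1163·-2.1102 − 3.0152·-4.1382 = +12.7232 (running +67.9507)
  i=8: 3.0152·-0.1413 − 1.0734·-2.1102 = +1.8388 (running +69.7895)
Area = |Σ|/2 = |69.7895|/2 = 34.8947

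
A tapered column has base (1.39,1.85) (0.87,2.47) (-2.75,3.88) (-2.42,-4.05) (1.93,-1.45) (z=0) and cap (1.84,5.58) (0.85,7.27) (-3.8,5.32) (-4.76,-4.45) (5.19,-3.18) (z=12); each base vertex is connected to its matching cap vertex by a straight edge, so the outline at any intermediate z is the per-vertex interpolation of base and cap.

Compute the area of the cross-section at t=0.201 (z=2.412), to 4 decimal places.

Area at t=0.201: 33.0765

Cross-section at t=0.201: each vertex is (1-t)·p0[i] + t·p1[i].
  v1: (1-0.201)·(1.39,1.85) + 0.201·(1.84,5.58) = (1.4804,2.5997)
  v2: (1-0.201)·(0.87,2.47) + 0.201·(0.85,7.27) = (0.8660,3.4348)
  v3: (1-0.201)·(-2.75,3.88) + 0.201·(-3.8,5.32) = (-2.9611,4.1694)
  v4: (1-0.201)·(-2.42,-4.05) + 0.201·(-4.76,-4.45) = (-2.8903,-4.1304)
  v5: (1-0.201)·(1.93,-1.45) + 0.201·(5.19,-3.18) = (2.5853,-1.7977)
Shoelace sum Σ(x_i·y_{i+1} − x_{i+1}·y_i):
  i=1: 1.4804·3.4348 − 0.8660·2.5997 = +2.8337 (running +2.8337)
  i=2: 0.8660·4.1694 − -2.9611·3.4348 = +13.7813 (running +16.6150)
  i=3: -2.9611·-4.1304 − -2.8903·4.1694 = +24.2814 (running +40.8964)
  i=4: -2.8903·-1.7977 − 2.5853·-4.1304 = +15.8742 (running +56.7706)
  i=5: 2.5853·2.5997 − 1.4804·-1.7977 = +9.3824 (running +66.1531)
Area = |Σ|/2 = |66.1531|/2 = 33.0765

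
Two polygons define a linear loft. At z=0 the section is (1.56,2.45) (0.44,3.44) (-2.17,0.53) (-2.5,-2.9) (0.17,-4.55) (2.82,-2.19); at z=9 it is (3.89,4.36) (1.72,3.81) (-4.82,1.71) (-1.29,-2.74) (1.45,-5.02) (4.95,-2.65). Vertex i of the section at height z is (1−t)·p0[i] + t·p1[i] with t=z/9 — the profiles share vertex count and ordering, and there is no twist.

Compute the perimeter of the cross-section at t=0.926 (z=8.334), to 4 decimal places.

Cross-section at t=0.926: each vertex is (1-t)·p0[i] + t·p1[i].
  v1: (1-0.926)·(1.56,2.45) + 0.926·(3.89,4.36) = (3.7176,4.2187)
  v2: (1-0.926)·(0.44,3.44) + 0.926·(1.72,3.81) = (1.6253,3.7826)
  v3: (1-0.926)·(-2.17,0.53) + 0.926·(-4.82,1.71) = (-4.6239,1.6227)
  v4: (1-0.926)·(-2.5,-2.9) + 0.926·(-1.29,-2.74) = (-1.3795,-2.7518)
  v5: (1-0.926)·(0.17,-4.55) + 0.926·(1.45,-5.02) = (1.3553,-4.9852)
  v6: (1-0.926)·(2.82,-2.19) + 0.926·(4.95,-2.65) = (4.7924,-2.6160)
Perimeter = Σ |v_{i+1} − v_i|:
  edge 1→2: √(-2.0923² + -0.4360²) = 2.1373 (running 2.1373)
  edge 2→3: √(-6.2492² + -2.1599²) = 6.6119 (running 8.7492)
  edge 3→4: √(3.2444² + -4.3745²) = 5.4463 (running 14.1955)
  edge 4→5: √(2.7348² + -2.2334²) = 3.5309 (running 17.7264)
  edge 5→6: √(3.4371² + 2.3693²) = 4.1746 (running 21.9010)
  edge 6→1: √(-1.0748² + 6.8346²) = 6.9186 (running 28.8196)
Perimeter = 28.8196

Perimeter at t=0.926: 28.8196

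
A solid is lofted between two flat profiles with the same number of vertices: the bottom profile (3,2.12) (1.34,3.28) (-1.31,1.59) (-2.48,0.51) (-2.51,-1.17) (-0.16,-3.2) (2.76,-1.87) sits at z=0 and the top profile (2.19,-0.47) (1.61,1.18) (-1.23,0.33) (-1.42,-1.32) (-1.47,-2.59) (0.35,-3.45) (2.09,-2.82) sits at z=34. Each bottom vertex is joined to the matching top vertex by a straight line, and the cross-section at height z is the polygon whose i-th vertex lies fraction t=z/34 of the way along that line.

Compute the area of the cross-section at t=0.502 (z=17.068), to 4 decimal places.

Cross-section at t=0.502: each vertex is (1-t)·p0[i] + t·p1[i].
  v1: (1-0.502)·(3,2.12) + 0.502·(2.19,-0.47) = (2.5934,0.8198)
  v2: (1-0.502)·(1.34,3.28) + 0.502·(1.61,1.18) = (1.4755,2.2258)
  v3: (1-0.502)·(-1.31,1.59) + 0.502·(-1.23,0.33) = (-1.2698,0.9575)
  v4: (1-0.502)·(-2.48,0.51) + 0.502·(-1.42,-1.32) = (-1.9479,-0.4087)
  v5: (1-0.502)·(-2.51,-1.17) + 0.502·(-1.47,-2.59) = (-1.9879,-1.8828)
  v6: (1-0.502)·(-0.16,-3.2) + 0.502·(0.35,-3.45) = (0.0960,-3.3255)
  v7: (1-0.502)·(2.76,-1.87) + 0.502·(2.09,-2.82) = (2.4237,-2.3469)
Shoelace sum Σ(x_i·y_{i+1} − x_{i+1}·y_i):
  i=1: 2.5934·2.2258 − 1.4755·0.8198 = +4.5627 (running +4.5627)
  i=2: 1.4755·0.9575 − -1.2698·2.2258 = +4.2392 (running +8.8019)
  i=3: -1.2698·-0.4087 − -1.9479·0.9575 = +2.3840 (running +11.1859)
  i=4: -1.9479·-1.8828 − -1.9879·-0.4087 = +2.8552 (running +14.0410)
  i=5: -1.9879·-3.3255 − 0.0960·-1.8828 = +6.7916 (running +20.8326)
  i=6: 0.0960·-2.3469 − 2.4237·-3.3255 = +7.8345 (running +28.6672)
  i=7: 2.4237·0.8198 − 2.5934·-2.3469 = +8.0734 (running +36.7405)
Area = |Σ|/2 = |36.7405|/2 = 18.3703

Area at t=0.502: 18.3703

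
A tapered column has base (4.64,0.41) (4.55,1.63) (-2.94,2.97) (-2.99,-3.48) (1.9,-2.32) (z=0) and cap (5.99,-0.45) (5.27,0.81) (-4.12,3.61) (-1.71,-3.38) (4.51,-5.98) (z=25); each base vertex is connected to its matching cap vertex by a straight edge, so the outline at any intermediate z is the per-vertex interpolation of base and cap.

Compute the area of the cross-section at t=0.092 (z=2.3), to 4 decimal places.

Area at t=0.092: 36.1523

Cross-section at t=0.092: each vertex is (1-t)·p0[i] + t·p1[i].
  v1: (1-0.092)·(4.64,0.41) + 0.092·(5.99,-0.45) = (4.7642,0.3309)
  v2: (1-0.092)·(4.55,1.63) + 0.092·(5.27,0.81) = (4.6162,1.5546)
  v3: (1-0.092)·(-2.94,2.97) + 0.092·(-4.12,3.61) = (-3.0486,3.0289)
  v4: (1-0.092)·(-2.99,-3.48) + 0.092·(-1.71,-3.38) = (-2.8722,-3.4708)
  v5: (1-0.092)·(1.9,-2.32) + 0.092·(4.51,-5.98) = (2.1401,-2.6567)
Shoelace sum Σ(x_i·y_{i+1} − x_{i+1}·y_i):
  i=1: 4.7642·1.5546 − 4.6162·0.3309 = +5.8788 (running +5.8788)
  i=2: 4.6162·3.0289 − -3.0486·1.5546 = +18.7212 (running +24.6000)
  i=3: -3.0486·-3.4708 − -2.8722·3.0289 = +19.2806 (running +43.8806)
  i=4: -2.8722·-2.6567 − 2.1401·-3.4708 = +15.0587 (running +58.9393)
  i=5: 2.1401·0.3309 − 4.7642·-2.6567 = +13.3653 (running +72.3046)
Area = |Σ|/2 = |72.3046|/2 = 36.1523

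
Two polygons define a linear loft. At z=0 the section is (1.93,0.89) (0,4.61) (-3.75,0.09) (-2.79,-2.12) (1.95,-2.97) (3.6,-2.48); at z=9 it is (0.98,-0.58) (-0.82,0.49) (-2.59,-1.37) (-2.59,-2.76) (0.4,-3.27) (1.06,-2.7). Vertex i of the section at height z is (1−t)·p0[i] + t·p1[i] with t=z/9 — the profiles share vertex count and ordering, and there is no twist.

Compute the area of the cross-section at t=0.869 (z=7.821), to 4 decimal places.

Area at t=0.869: 12.0720

Cross-section at t=0.869: each vertex is (1-t)·p0[i] + t·p1[i].
  v1: (1-0.869)·(1.93,0.89) + 0.869·(0.98,-0.58) = (1.1044,-0.3874)
  v2: (1-0.869)·(0,4.61) + 0.869·(-0.82,0.49) = (-0.7126,1.0297)
  v3: (1-0.869)·(-3.75,0.09) + 0.869·(-2.59,-1.37) = (-2.7420,-1.1787)
  v4: (1-0.869)·(-2.79,-2.12) + 0.869·(-2.59,-2.76) = (-2.6162,-2.6762)
  v5: (1-0.869)·(1.95,-2.97) + 0.869·(0.4,-3.27) = (0.6031,-3.2307)
  v6: (1-0.869)·(3.6,-2.48) + 0.869·(1.06,-2.7) = (1.3927,-2.6712)
Shoelace sum Σ(x_i·y_{i+1} − x_{i+1}·y_i):
  i=1: 1.1044·1.0297 − -0.7126·-0.3874 = +0.8612 (running +0.8612)
  i=2: -0.7126·-1.1787 − -2.7420·1.0297 = +3.6634 (running +4.5246)
  i=3: -2.7420·-2.6762 − -2.6162·-1.1787 = +4.2541 (running +8.7787)
  i=4: -2.6162·-3.2307 − 0.6031·-2.6762 = +10.0660 (running +18.8447)
  i=5: 0.6031·-2.6712 − 1.3927·-3.2307 = +2.8887 (running +21.7334)
  i=6: 1.3927·-0.3874 − 1.1044·-2.6712 = +2.4106 (running +24.1440)
Area = |Σ|/2 = |24.1440|/2 = 12.0720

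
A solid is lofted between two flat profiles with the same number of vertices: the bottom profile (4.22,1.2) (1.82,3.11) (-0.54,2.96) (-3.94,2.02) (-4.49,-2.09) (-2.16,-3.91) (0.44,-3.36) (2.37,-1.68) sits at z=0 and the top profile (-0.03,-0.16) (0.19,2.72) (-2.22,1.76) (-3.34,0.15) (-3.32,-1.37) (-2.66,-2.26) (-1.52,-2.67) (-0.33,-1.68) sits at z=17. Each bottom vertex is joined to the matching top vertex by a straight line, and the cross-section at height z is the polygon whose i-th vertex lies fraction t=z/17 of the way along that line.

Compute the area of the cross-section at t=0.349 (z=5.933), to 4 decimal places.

Cross-section at t=0.349: each vertex is (1-t)·p0[i] + t·p1[i].
  v1: (1-0.349)·(4.22,1.2) + 0.349·(-0.03,-0.16) = (2.7367,0.7254)
  v2: (1-0.349)·(1.82,3.11) + 0.349·(0.19,2.72) = (1.2511,2.9739)
  v3: (1-0.349)·(-0.54,2.96) + 0.349·(-2.22,1.76) = (-1.1263,2.5412)
  v4: (1-0.349)·(-3.94,2.02) + 0.349·(-3.34,0.15) = (-3.7306,1.3674)
  v5: (1-0.349)·(-4.49,-2.09) + 0.349·(-3.32,-1.37) = (-4.0817,-1.8387)
  v6: (1-0.349)·(-2.16,-3.91) + 0.349·(-2.66,-2.26) = (-2.3345,-3.3342)
  v7: (1-0.349)·(0.44,-3.36) + 0.349·(-1.52,-2.67) = (-0.2440,-3.1192)
  v8: (1-0.349)·(2.37,-1.68) + 0.349·(-0.33,-1.68) = (1.4277,-1.6800)
Shoelace sum Σ(x_i·y_{i+1} − x_{i+1}·y_i):
  i=1: 2.7367·2.9739 − 1.2511·0.7254 = +7.2313 (running +7.2313)
  i=2: 1.2511·2.5412 − -1.1263·2.9739 = +6.5289 (running +13.7602)
  i=3: -1.1263·1.3674 − -3.7306·2.5412 = +7.9401 (running +21.7003)
  i=4: -3.7306·-1.8387 − -4.0817·1.3674 = +12.4407 (running +34.1410)
  i=5: -4.0817·-3.3342 − -2.3345·-1.8387 = +9.3164 (running +43.4574)
  i=6: -2.3345·-3.1192 − -0.2440·-3.3342 = +6.4681 (running +49.9255)
  i=7: -0.2440·-1.6800 − 1.4277·-3.1192 = +4.8633 (running +54.7887)
  i=8: 1.4277·0.7254 − 2.7367·-1.6800 = +5.6333 (running +60.4221)
Area = |Σ|/2 = |60.4221|/2 = 30.2110

Area at t=0.349: 30.2110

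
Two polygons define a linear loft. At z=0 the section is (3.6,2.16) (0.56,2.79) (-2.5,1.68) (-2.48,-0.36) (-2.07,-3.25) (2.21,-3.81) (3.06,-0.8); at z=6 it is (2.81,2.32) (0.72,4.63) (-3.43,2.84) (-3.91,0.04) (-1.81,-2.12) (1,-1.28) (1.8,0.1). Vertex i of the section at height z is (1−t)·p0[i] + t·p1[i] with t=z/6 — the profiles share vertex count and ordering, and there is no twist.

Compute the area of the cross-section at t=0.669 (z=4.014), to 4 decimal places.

Cross-section at t=0.669: each vertex is (1-t)·p0[i] + t·p1[i].
  v1: (1-0.669)·(3.6,2.16) + 0.669·(2.81,2.32) = (3.0715,2.2670)
  v2: (1-0.669)·(0.56,2.79) + 0.669·(0.72,4.63) = (0.6670,4.0210)
  v3: (1-0.669)·(-2.5,1.68) + 0.669·(-3.43,2.84) = (-3.1222,2.4560)
  v4: (1-0.669)·(-2.48,-0.36) + 0.669·(-3.91,0.04) = (-3.4367,-0.0924)
  v5: (1-0.669)·(-2.07,-3.25) + 0.669·(-1.81,-2.12) = (-1.8961,-2.4940)
  v6: (1-0.669)·(2.21,-3.81) + 0.669·(1,-1.28) = (1.4005,-2.1174)
  v7: (1-0.669)·(3.06,-0.8) + 0.669·(1.8,0.1) = (2.2171,-0.1979)
Shoelace sum Σ(x_i·y_{i+1} − x_{i+1}·y_i):
  i=1: 3.0715·4.0210 − 0.6670·2.2670 = +10.8381 (running +10.8381)
  i=2: 0.6670·2.4560 − -3.1222·4.0210 = +14.1924 (running +25.0305)
  i=3: -3.1222·-0.0924 − -3.4367·2.4560 = +8.7291 (running +33.7596)
  i=4: -3.4367·-2.4940 − -1.8961·-0.0924 = +8.3960 (running +42.1556)
  i=5: -1.8961·-2.1174 − 1.4005·-2.4940 = +7.5077 (running +49.6633)
  i=6: 1.4005·-0.1979 − 2.2171·-2.1174 = +4.4173 (running +54.0806)
  i=7: 2.2171·2.2670 − 3.0715·-0.1979 = +5.6340 (running +59.7146)
Area = |Σ|/2 = |59.7146|/2 = 29.8573

Area at t=0.669: 29.8573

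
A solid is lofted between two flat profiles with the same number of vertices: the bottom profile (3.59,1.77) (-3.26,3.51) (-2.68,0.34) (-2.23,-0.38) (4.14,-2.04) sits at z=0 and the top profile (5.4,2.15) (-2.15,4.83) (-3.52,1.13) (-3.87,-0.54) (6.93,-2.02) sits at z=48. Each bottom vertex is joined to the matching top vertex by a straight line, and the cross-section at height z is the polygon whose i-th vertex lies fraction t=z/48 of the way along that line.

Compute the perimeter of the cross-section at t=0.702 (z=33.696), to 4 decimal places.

Cross-section at t=0.702: each vertex is (1-t)·p0[i] + t·p1[i].
  v1: (1-0.702)·(3.59,1.77) + 0.702·(5.4,2.15) = (4.8606,2.0368)
  v2: (1-0.702)·(-3.26,3.51) + 0.702·(-2.15,4.83) = (-2.4808,4.4366)
  v3: (1-0.702)·(-2.68,0.34) + 0.702·(-3.52,1.13) = (-3.2697,0.8946)
  v4: (1-0.702)·(-2.23,-0.38) + 0.702·(-3.87,-0.54) = (-3.3813,-0.4923)
  v5: (1-0.702)·(4.14,-2.04) + 0.702·(6.93,-2.02) = (6.0986,-2.0260)
Perimeter = Σ |v_{i+1} − v_i|:
  edge 1→2: √(-7.3414² + 2.3999²) = 7.7237 (running 7.7237)
  edge 2→3: √(-0.7889² + -3.5421²) = 3.6288 (running 11.3526)
  edge 3→4: √(-0.1116² + -1.3869²) = 1.3914 (running 12.7439)
  edge 4→5: √(9.4799² + -1.5336²) = 9.6031 (running 22.3470)
  edge 5→1: √(-1.2380² + 4.0627²) = 4.2471 (running 26.5942)
Perimeter = 26.5942

Perimeter at t=0.702: 26.5942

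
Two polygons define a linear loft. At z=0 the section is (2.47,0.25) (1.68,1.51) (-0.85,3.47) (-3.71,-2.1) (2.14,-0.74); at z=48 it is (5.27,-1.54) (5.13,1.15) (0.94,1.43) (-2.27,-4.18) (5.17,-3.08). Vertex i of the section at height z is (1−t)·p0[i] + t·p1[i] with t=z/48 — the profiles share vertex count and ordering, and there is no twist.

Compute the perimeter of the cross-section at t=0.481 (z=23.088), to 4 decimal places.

Cross-section at t=0.481: each vertex is (1-t)·p0[i] + t·p1[i].
  v1: (1-0.481)·(2.47,0.25) + 0.481·(5.27,-1.54) = (3.8168,-0.6110)
  v2: (1-0.481)·(1.68,1.51) + 0.481·(5.13,1.15) = (3.3395,1.3368)
  v3: (1-0.481)·(-0.85,3.47) + 0.481·(0.94,1.43) = (0.0110,2.4888)
  v4: (1-0.481)·(-3.71,-2.1) + 0.481·(-2.27,-4.18) = (-3.0174,-3.1005)
  v5: (1-0.481)·(2.14,-0.74) + 0.481·(5.17,-3.08) = (3.5974,-1.8655)
Perimeter = Σ |v_{i+1} − v_i|:
  edge 1→2: √(-0.4773² + 1.9478²) = 2.0055 (running 2.0055)
  edge 2→3: √(-3.3285² + 1.1519²) = 3.5222 (running 5.5276)
  edge 3→4: √(-3.0284² + -5.5892²) = 6.3569 (running 11.8845)
  edge 4→5: √(6.6148² + 1.2349²) = 6.7291 (running 18.6136)
  edge 5→1: √(0.2194² + 1.2546²) = 1.2736 (running 19.8872)
Perimeter = 19.8872

Perimeter at t=0.481: 19.8872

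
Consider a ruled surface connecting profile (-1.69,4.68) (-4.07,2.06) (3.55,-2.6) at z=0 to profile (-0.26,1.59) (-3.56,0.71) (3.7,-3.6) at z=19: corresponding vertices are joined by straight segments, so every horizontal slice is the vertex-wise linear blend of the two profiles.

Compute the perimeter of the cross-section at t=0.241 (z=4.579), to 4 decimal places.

Cross-section at t=0.241: each vertex is (1-t)·p0[i] + t·p1[i].
  v1: (1-0.241)·(-1.69,4.68) + 0.241·(-0.26,1.59) = (-1.3454,3.9353)
  v2: (1-0.241)·(-4.07,2.06) + 0.241·(-3.56,0.71) = (-3.9471,1.7347)
  v3: (1-0.241)·(3.55,-2.6) + 0.241·(3.7,-3.6) = (3.5861,-2.8410)
Perimeter = Σ |v_{i+1} − v_i|:
  edge 1→2: √(-2.6017² + -2.2007²) = 3.4076 (running 3.4076)
  edge 2→3: √(7.5332² + -4.5757²) = 8.8140 (running 12.2216)
  edge 3→1: √(-4.9315² + 6.7763²) = 8.3808 (running 20.6024)
Perimeter = 20.6024

Perimeter at t=0.241: 20.6024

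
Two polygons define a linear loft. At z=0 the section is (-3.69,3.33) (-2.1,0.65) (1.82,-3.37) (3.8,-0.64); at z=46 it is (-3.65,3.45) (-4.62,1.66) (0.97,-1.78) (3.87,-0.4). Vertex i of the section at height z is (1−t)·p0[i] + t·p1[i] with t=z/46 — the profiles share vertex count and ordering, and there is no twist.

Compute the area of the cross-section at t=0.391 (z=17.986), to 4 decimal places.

Area at t=0.391: 17.0643

Cross-section at t=0.391: each vertex is (1-t)·p0[i] + t·p1[i].
  v1: (1-0.391)·(-3.69,3.33) + 0.391·(-3.65,3.45) = (-3.6744,3.3769)
  v2: (1-0.391)·(-2.1,0.65) + 0.391·(-4.62,1.66) = (-3.0853,1.0449)
  v3: (1-0.391)·(1.82,-3.37) + 0.391·(0.97,-1.78) = (1.4876,-2.7483)
  v4: (1-0.391)·(3.8,-0.64) + 0.391·(3.87,-0.4) = (3.8274,-0.5462)
Shoelace sum Σ(x_i·y_{i+1} − x_{i+1}·y_i):
  i=1: -3.6744·1.0449 − -3.0853·3.3769 = +6.5795 (running +6.5795)
  i=2: -3.0853·-2.7483 − 1.4876·1.0449 = +6.9250 (running +13.5045)
  i=3: 1.4876·-0.5462 − 3.8274·-2.7483 = +9.7063 (running +23.2108)
  i=4: 3.8274·3.3769 − -3.6744·-0.5462 = +10.9179 (running +34.1287)
Area = |Σ|/2 = |34.1287|/2 = 17.0643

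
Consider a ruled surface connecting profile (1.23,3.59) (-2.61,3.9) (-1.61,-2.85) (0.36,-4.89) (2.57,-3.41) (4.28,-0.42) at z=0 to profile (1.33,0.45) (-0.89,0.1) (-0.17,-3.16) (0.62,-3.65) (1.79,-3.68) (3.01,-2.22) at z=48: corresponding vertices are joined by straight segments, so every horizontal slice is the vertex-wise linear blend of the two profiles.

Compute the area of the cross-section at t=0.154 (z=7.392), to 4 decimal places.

Area at t=0.154: 33.2852

Cross-section at t=0.154: each vertex is (1-t)·p0[i] + t·p1[i].
  v1: (1-0.154)·(1.23,3.59) + 0.154·(1.33,0.45) = (1.2454,3.1064)
  v2: (1-0.154)·(-2.61,3.9) + 0.154·(-0.89,0.1) = (-2.3451,3.3148)
  v3: (1-0.154)·(-1.61,-2.85) + 0.154·(-0.17,-3.16) = (-1.3882,-2.8977)
  v4: (1-0.154)·(0.36,-4.89) + 0.154·(0.62,-3.65) = (0.4000,-4.6990)
  v5: (1-0.154)·(2.57,-3.41) + 0.154·(1.79,-3.68) = (2.4499,-3.4516)
  v6: (1-0.154)·(4.28,-0.42) + 0.154·(3.01,-2.22) = (4.0844,-0.6972)
Shoelace sum Σ(x_i·y_{i+1} − x_{i+1}·y_i):
  i=1: 1.2454·3.3148 − -2.3451·3.1064 = +11.4132 (running +11.4132)
  i=2: -2.3451·-2.8977 − -1.3882·3.3148 = +11.3973 (running +22.8105)
  i=3: -1.3882·-4.6990 − 0.4000·-2.8977 = +7.6826 (running +30.4931)
  i=4: 0.4000·-3.4516 − 2.4499·-4.6990 = +10.1313 (running +40.6244)
  i=5: 2.4499·-0.6972 − 4.0844·-3.4516 = +12.3896 (running +53.0141)
  i=6: 4.0844·3.1064 − 1.2454·-0.6972 = +13.5563 (running +66.5704)
Area = |Σ|/2 = |66.5704|/2 = 33.2852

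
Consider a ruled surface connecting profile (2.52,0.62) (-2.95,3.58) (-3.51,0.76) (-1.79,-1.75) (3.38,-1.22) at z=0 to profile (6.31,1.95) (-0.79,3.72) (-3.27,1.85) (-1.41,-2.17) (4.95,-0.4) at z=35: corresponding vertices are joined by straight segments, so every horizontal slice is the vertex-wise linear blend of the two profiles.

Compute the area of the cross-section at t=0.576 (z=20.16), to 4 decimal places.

Cross-section at t=0.576: each vertex is (1-t)·p0[i] + t·p1[i].
  v1: (1-0.576)·(2.52,0.62) + 0.576·(6.31,1.95) = (4.7030,1.3861)
  v2: (1-0.576)·(-2.95,3.58) + 0.576·(-0.79,3.72) = (-1.7058,3.6606)
  v3: (1-0.576)·(-3.51,0.76) + 0.576·(-3.27,1.85) = (-3.3718,1.3878)
  v4: (1-0.576)·(-1.79,-1.75) + 0.576·(-1.41,-2.17) = (-1.5711,-1.9919)
  v5: (1-0.576)·(3.38,-1.22) + 0.576·(4.95,-0.4) = (4.2843,-0.7477)
Shoelace sum Σ(x_i·y_{i+1} − x_{i+1}·y_i):
  i=1: 4.7030·3.6606 − -1.7058·1.3861 = +19.5806 (running +19.5806)
  i=2: -1.7058·1.3878 − -3.3718·3.6606 = +9.9754 (running +29.5559)
  i=3: -3.3718·-1.9919 − -1.5711·1.3878 = +8.8967 (running +38.4527)
  i=4: -1.5711·-0.7477 − 4.2843·-1.9919 = +9.7087 (running +48.1614)
  i=5: 4.2843·1.3861 − 4.7030·-0.7477 = +9.4548 (running +57.6162)
Area = |Σ|/2 = |57.6162|/2 = 28.8081

Area at t=0.576: 28.8081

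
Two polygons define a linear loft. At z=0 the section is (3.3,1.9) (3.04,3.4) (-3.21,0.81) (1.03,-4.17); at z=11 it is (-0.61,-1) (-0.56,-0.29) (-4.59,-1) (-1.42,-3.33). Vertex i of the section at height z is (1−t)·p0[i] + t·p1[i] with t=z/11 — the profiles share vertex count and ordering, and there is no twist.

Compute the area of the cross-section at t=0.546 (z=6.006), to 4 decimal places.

Area at t=0.546: 12.7273

Cross-section at t=0.546: each vertex is (1-t)·p0[i] + t·p1[i].
  v1: (1-0.546)·(3.3,1.9) + 0.546·(-0.61,-1) = (1.1651,0.3166)
  v2: (1-0.546)·(3.04,3.4) + 0.546·(-0.56,-0.29) = (1.0744,1.3853)
  v3: (1-0.546)·(-3.21,0.81) + 0.546·(-4.59,-1) = (-3.9635,-0.1783)
  v4: (1-0.546)·(1.03,-4.17) + 0.546·(-1.42,-3.33) = (-0.3077,-3.7114)
Shoelace sum Σ(x_i·y_{i+1} − x_{i+1}·y_i):
  i=1: 1.1651·1.3853 − 1.0744·0.3166 = +1.2739 (running +1.2739)
  i=2: 1.0744·-0.1783 − -3.9635·1.3853 = +5.2989 (running +6.5728)
  i=3: -3.9635·-3.7114 − -0.3077·-0.1783 = +14.6551 (running +21.2278)
  i=4: -0.3077·0.3166 − 1.1651·-3.7114 = +4.2268 (running +25.4547)
Area = |Σ|/2 = |25.4547|/2 = 12.7273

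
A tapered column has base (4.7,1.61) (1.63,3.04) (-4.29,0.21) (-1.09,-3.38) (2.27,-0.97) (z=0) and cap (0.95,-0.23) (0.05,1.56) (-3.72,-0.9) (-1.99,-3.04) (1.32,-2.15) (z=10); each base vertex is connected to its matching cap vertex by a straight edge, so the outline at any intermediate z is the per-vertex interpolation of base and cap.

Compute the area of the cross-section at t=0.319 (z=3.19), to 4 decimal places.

Area at t=0.319: 23.2464

Cross-section at t=0.319: each vertex is (1-t)·p0[i] + t·p1[i].
  v1: (1-0.319)·(4.7,1.61) + 0.319·(0.95,-0.23) = (3.5038,1.0230)
  v2: (1-0.319)·(1.63,3.04) + 0.319·(0.05,1.56) = (1.1260,2.5679)
  v3: (1-0.319)·(-4.29,0.21) + 0.319·(-3.72,-0.9) = (-4.1082,-0.1441)
  v4: (1-0.319)·(-1.09,-3.38) + 0.319·(-1.99,-3.04) = (-1.3771,-3.2715)
  v5: (1-0.319)·(2.27,-0.97) + 0.319·(1.32,-2.15) = (1.9670,-1.3464)
Shoelace sum Σ(x_i·y_{i+1} − x_{i+1}·y_i):
  i=1: 3.5038·2.5679 − 1.1260·1.0230 = +7.8453 (running +7.8453)
  i=2: 1.1260·-0.1441 − -4.1082·2.5679 = +10.3870 (running +18.2323)
  i=3: -4.1082·-3.2715 − -1.3771·-0.1441 = +13.2416 (running +31.4739)
  i=4: -1.3771·-1.3464 − 1.9670·-3.2715 = +8.2891 (running +39.7631)
  i=5: 1.9670·1.0230 − 3.5038·-1.3464 = +6.7298 (running +46.4928)
Area = |Σ|/2 = |46.4928|/2 = 23.2464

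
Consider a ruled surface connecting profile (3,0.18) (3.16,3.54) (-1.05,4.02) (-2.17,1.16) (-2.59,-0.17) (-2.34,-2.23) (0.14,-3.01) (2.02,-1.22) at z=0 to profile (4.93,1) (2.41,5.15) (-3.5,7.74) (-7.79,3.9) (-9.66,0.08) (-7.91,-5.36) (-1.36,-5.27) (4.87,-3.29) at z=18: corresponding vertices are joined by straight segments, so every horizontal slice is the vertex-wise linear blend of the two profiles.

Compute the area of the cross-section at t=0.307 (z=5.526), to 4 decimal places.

Cross-section at t=0.307: each vertex is (1-t)·p0[i] + t·p1[i].
  v1: (1-0.307)·(3,0.18) + 0.307·(4.93,1) = (3.5925,0.4317)
  v2: (1-0.307)·(3.16,3.54) + 0.307·(2.41,5.15) = (2.9298,4.0343)
  v3: (1-0.307)·(-1.05,4.02) + 0.307·(-3.5,7.74) = (-1.8022,5.1620)
  v4: (1-0.307)·(-2.17,1.16) + 0.307·(-7.79,3.9) = (-3.8953,2.0012)
  v5: (1-0.307)·(-2.59,-0.17) + 0.307·(-9.66,0.08) = (-4.7605,-0.0933)
  v6: (1-0.307)·(-2.34,-2.23) + 0.307·(-7.91,-5.36) = (-4.0500,-3.1909)
  v7: (1-0.307)·(0.14,-3.01) + 0.307·(-1.36,-5.27) = (-0.3205,-3.7038)
  v8: (1-0.307)·(2.02,-1.22) + 0.307·(4.87,-3.29) = (2.8950,-1.8555)
Shoelace sum Σ(x_i·y_{i+1} − x_{i+1}·y_i):
  i=1: 3.5925·4.0343 − 2.9298·0.4317 = +13.2283 (running +13.2283)
  i=2: 2.9298·5.1620 − -1.8022·4.0343 = +22.3938 (running +35.6221)
  i=3: -1.8022·2.0012 − -3.8953·5.1620 = +16.5015 (running +52.1236)
  i=4: -3.8953·-0.0933 − -4.7605·2.0012 = +9.8898 (running +62.0134)
  i=5: -4.7605·-3.1909 − -4.0500·-0.0933 = +14.8126 (running +76.8261)
  i=6: -4.0500·-3.7038 − -0.3205·-3.1909 = +13.9777 (running +90.8038)
  i=7: -0.3205·-1.8555 − 2.8950·-3.7038 = +11.3171 (running +102.1209)
  i=8: 2.8950·0.4317 − 3.5925·-1.8555 = +7.9157 (running +110.0366)
Area = |Σ|/2 = |110.0366|/2 = 55.0183

Area at t=0.307: 55.0183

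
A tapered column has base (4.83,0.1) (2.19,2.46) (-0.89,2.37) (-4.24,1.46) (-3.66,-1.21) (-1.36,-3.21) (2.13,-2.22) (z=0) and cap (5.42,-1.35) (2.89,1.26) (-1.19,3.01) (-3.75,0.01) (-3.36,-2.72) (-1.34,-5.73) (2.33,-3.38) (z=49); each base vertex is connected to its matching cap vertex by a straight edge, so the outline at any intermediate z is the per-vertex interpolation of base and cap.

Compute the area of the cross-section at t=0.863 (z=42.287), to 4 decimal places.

Area at t=0.863: 44.0260

Cross-section at t=0.863: each vertex is (1-t)·p0[i] + t·p1[i].
  v1: (1-0.863)·(4.83,0.1) + 0.863·(5.42,-1.35) = (5.3392,-1.1514)
  v2: (1-0.863)·(2.19,2.46) + 0.863·(2.89,1.26) = (2.7941,1.4244)
  v3: (1-0.863)·(-0.89,2.37) + 0.863·(-1.19,3.01) = (-1.1489,2.9223)
  v4: (1-0.863)·(-4.24,1.46) + 0.863·(-3.75,0.01) = (-3.8171,0.2087)
  v5: (1-0.863)·(-3.66,-1.21) + 0.863·(-3.36,-2.72) = (-3.4011,-2.5131)
  v6: (1-0.863)·(-1.36,-3.21) + 0.863·(-1.34,-5.73) = (-1.3427,-5.3848)
  v7: (1-0.863)·(2.13,-2.22) + 0.863·(2.33,-3.38) = (2.3026,-3.2211)
Shoelace sum Σ(x_i·y_{i+1} − x_{i+1}·y_i):
  i=1: 5.3392·1.4244 − 2.7941·-1.1514 = +10.8221 (running +10.8221)
  i=2: 2.7941·2.9223 − -1.1489·1.4244 = +9.8017 (running +20.6238)
  i=3: -1.1489·0.2087 − -3.8171·2.9223 = +10.9152 (running +31.5390)
  i=4: -3.8171·-2.5131 − -3.4011·0.2087 = +10.3026 (running +41.8416)
  i=5: -3.4011·-5.3848 − -1.3427·-2.5131 = +14.9396 (running +56.7812)
  i=6: -1.3427·-3.2211 − 2.3026·-5.3848 = +16.7240 (running +73.5052)
  i=7: 2.3026·-1.1514 − 5.3392·-3.2211 = +14.5468 (running +88.0520)
Area = |Σ|/2 = |88.0520|/2 = 44.0260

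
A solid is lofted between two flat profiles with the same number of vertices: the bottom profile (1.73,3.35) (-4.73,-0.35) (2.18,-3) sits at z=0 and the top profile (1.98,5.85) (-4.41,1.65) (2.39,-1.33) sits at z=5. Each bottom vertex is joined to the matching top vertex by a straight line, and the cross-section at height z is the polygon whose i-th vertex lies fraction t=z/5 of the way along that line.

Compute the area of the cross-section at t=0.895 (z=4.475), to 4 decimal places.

Cross-section at t=0.895: each vertex is (1-t)·p0[i] + t·p1[i].
  v1: (1-0.895)·(1.73,3.35) + 0.895·(1.98,5.85) = (1.9537,5.5875)
  v2: (1-0.895)·(-4.73,-0.35) + 0.895·(-4.41,1.65) = (-4.4436,1.4400)
  v3: (1-0.895)·(2.18,-3) + 0.895·(2.39,-1.33) = (2.3679,-1.5053)
Shoelace sum Σ(x_i·y_{i+1} − x_{i+1}·y_i):
  i=1: 1.9537·1.4400 − -4.4436·5.5875 = +27.6420 (running +27.6420)
  i=2: -4.4436·-1.5053 − 2.3679·1.4400 = +3.2793 (running +30.9213)
  i=3: 2.3679·5.5875 − 1.9537·-1.5053 = +16.1720 (running +47.0933)
Area = |Σ|/2 = |47.0933|/2 = 23.5467

Area at t=0.895: 23.5467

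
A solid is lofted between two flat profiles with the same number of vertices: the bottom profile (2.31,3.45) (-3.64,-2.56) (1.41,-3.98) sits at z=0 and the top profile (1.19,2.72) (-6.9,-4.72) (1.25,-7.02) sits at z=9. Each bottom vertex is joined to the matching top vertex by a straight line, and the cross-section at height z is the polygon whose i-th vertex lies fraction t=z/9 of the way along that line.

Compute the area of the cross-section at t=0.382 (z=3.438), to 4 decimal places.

Cross-section at t=0.382: each vertex is (1-t)·p0[i] + t·p1[i].
  v1: (1-0.382)·(2.31,3.45) + 0.382·(1.19,2.72) = (1.8822,3.1711)
  v2: (1-0.382)·(-3.64,-2.56) + 0.382·(-6.9,-4.72) = (-4.8853,-3.3851)
  v3: (1-0.382)·(1.41,-3.98) + 0.382·(1.25,-7.02) = (1.3489,-5.1413)
Shoelace sum Σ(x_i·y_{i+1} − x_{i+1}·y_i):
  i=1: 1.8822·-3.3851 − -4.8853·3.1711 = +9.1207 (running +9.1207)
  i=2: -4.8853·-5.1413 − 1.3489·-3.3851 = +29.6829 (running +38.8036)
  i=3: 1.3489·3.1711 − 1.8822·-5.1413 = +13.9542 (running +52.7578)
Area = |Σ|/2 = |52.7578|/2 = 26.3789

Area at t=0.382: 26.3789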